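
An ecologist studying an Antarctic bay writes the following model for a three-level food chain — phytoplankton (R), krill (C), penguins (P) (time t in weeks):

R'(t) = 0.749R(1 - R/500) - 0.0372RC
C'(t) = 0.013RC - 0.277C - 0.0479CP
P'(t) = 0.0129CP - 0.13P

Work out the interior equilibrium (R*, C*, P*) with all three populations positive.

From dP/dt = 0: 0.0129C* = 0.13, so C* = 10.1.
From dR/dt = 0: 0.749(1 - R*/500) = 0.0372·10.1, giving R* = 500·(1 - 0.501) = 250.
From dC/dt = 0: 0.013·250 - 0.277 = 0.0479P*, so P* = 2.97/0.0479 = 62.

R* ≈ 250, C* ≈ 10.1, P* ≈ 62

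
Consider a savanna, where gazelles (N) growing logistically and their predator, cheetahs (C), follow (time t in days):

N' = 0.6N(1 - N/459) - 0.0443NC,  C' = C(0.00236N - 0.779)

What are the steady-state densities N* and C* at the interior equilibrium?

N* ≈ 330, C* ≈ 3.8

From dC/dt = 0 with C > 0: 0.00236N* = 0.779, so N* = 330.
Substitute into dN/dt = 0: 0.6(1 - 330/459) = 0.0443C*.
The bracket is 0.281, giving C* = 0.169/0.0443 = 3.8.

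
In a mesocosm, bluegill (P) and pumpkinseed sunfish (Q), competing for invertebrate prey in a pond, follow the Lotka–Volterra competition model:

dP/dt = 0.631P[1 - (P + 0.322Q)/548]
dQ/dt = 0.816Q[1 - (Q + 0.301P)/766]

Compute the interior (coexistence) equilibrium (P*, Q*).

P* ≈ 334, Q* ≈ 666

Setting both brackets to zero gives the nullclines P + 0.322Q = 548 and 0.301P + Q = 766.
Substituting Q = 766 - 0.301P into the first: P(1 - 0.322·0.301) = 548 - 0.322·766.
So P* = 301/0.903 = 334, and then Q* = 766 - 0.301·334 = 666.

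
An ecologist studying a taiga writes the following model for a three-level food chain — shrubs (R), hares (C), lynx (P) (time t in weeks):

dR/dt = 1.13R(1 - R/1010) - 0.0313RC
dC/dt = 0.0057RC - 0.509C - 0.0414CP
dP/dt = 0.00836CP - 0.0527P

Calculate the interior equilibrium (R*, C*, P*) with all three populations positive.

From dP/dt = 0: 0.00836C* = 0.0527, so C* = 6.3.
From dR/dt = 0: 1.13(1 - R*/1010) = 0.0313·6.3, giving R* = 1010·(1 - 0.175) = 834.
From dC/dt = 0: 0.0057·834 - 0.509 = 0.0414P*, so P* = 4.24/0.0414 = 102.

R* ≈ 834, C* ≈ 6.3, P* ≈ 102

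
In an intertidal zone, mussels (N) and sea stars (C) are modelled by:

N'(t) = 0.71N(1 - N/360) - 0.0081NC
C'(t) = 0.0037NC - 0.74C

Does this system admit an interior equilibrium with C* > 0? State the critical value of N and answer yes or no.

Threshold N = 200; K > 200, so yes, the predator persists.

The predator equation gives dC/dt > 0 only when N > 0.74/0.0037 = 200.
Without the predator, N → K = 360. Since 360 > 200, the predator can invade and persist.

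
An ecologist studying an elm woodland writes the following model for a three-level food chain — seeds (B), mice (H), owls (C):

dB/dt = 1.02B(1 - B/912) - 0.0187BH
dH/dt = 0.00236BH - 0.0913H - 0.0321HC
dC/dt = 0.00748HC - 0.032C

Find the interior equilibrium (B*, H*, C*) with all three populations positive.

B* ≈ 840, H* ≈ 4.28, C* ≈ 58.9

From dC/dt = 0: 0.00748H* = 0.032, so H* = 4.28.
From dB/dt = 0: 1.02(1 - B*/912) = 0.0187·4.28, giving B* = 912·(1 - 0.0784) = 840.
From dH/dt = 0: 0.00236·840 - 0.0913 = 0.0321C*, so C* = 1.89/0.0321 = 58.9.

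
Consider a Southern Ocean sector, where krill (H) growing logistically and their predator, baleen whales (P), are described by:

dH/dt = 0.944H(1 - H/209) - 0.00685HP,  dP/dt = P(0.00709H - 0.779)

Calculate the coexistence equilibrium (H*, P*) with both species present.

H* ≈ 110, P* ≈ 65.4

From dP/dt = 0 with P > 0: 0.00709H* = 0.779, so H* = 110.
Substitute into dH/dt = 0: 0.944(1 - 110/209) = 0.00685P*.
The bracket is 0.474, giving P* = 0.448/0.00685 = 65.4.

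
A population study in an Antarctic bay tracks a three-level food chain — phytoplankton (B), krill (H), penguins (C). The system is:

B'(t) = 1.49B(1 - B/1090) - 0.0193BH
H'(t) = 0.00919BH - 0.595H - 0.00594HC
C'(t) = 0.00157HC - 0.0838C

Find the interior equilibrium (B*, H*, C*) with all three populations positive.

B* ≈ 336, H* ≈ 53.4, C* ≈ 420

From dC/dt = 0: 0.00157H* = 0.0838, so H* = 53.4.
From dB/dt = 0: 1.49(1 - B*/1090) = 0.0193·53.4, giving B* = 1090·(1 - 0.691) = 336.
From dH/dt = 0: 0.00919·336 - 0.595 = 0.00594C*, so C* = 2.5/0.00594 = 420.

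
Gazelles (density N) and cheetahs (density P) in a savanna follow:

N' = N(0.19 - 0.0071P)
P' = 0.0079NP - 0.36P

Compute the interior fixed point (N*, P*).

N* ≈ 45.6, P* ≈ 26.8

Set dP/dt = 0 with P > 0: 0.0079N - 0.36 = 0, so N* = 0.36/0.0079 = 45.6.
Set dN/dt = 0 with N > 0: 0.19 - 0.0071P = 0, so P* = 0.19/0.0071 = 26.8.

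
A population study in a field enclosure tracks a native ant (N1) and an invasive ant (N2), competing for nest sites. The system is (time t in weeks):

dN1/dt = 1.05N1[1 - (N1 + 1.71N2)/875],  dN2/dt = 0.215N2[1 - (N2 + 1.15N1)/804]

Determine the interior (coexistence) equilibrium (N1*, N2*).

N1* ≈ 517, N2* ≈ 209

Setting both brackets to zero gives the nullclines N1 + 1.71N2 = 875 and 1.15N1 + N2 = 804.
Substituting N2 = 804 - 1.15N1 into the first: N1(1 - 1.71·1.15) = 875 - 1.71·804.
So N1* = -500/-0.966 = 517, and then N2* = 804 - 1.15·517 = 209.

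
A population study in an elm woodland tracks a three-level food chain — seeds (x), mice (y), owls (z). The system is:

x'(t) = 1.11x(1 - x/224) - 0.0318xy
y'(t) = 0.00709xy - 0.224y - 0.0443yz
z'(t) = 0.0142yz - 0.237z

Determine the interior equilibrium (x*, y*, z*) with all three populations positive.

From dz/dt = 0: 0.0142y* = 0.237, so y* = 16.7.
From dx/dt = 0: 1.11(1 - x*/224) = 0.0318·16.7, giving x* = 224·(1 - 0.478) = 117.
From dy/dt = 0: 0.00709·117 - 0.224 = 0.0443z*, so z* = 0.605/0.0443 = 13.7.

x* ≈ 117, y* ≈ 16.7, z* ≈ 13.7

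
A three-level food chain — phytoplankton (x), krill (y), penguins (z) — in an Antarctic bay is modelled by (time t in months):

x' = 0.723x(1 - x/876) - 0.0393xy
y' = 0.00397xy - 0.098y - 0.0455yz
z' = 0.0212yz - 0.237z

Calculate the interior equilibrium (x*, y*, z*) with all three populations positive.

From dz/dt = 0: 0.0212y* = 0.237, so y* = 11.2.
From dx/dt = 0: 0.723(1 - x*/876) = 0.0393·11.2, giving x* = 876·(1 - 0.608) = 344.
From dy/dt = 0: 0.00397·344 - 0.098 = 0.0455z*, so z* = 1.27/0.0455 = 27.8.

x* ≈ 344, y* ≈ 11.2, z* ≈ 27.8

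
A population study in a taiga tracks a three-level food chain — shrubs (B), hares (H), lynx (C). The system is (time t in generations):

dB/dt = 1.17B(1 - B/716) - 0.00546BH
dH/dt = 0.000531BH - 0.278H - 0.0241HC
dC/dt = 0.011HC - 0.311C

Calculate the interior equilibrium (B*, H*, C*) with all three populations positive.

B* ≈ 622, H* ≈ 28.3, C* ≈ 2.16

From dC/dt = 0: 0.011H* = 0.311, so H* = 28.3.
From dB/dt = 0: 1.17(1 - B*/716) = 0.00546·28.3, giving B* = 716·(1 - 0.132) = 622.
From dH/dt = 0: 0.000531·622 - 0.278 = 0.0241C*, so C* = 0.052/0.0241 = 2.16.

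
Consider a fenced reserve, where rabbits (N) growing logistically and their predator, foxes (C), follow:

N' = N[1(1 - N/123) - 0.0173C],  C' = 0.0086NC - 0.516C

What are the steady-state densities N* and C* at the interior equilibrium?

N* ≈ 60, C* ≈ 29.6

From dC/dt = 0 with C > 0: 0.0086N* = 0.516, so N* = 60.
Substitute into dN/dt = 0: 1(1 - 60/123) = 0.0173C*.
The bracket is 0.512, giving C* = 0.512/0.0173 = 29.6.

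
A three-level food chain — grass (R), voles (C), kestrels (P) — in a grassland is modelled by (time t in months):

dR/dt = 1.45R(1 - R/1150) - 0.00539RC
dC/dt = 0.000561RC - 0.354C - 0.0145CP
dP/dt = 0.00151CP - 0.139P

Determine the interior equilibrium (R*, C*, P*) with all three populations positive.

R* ≈ 756, C* ≈ 92.1, P* ≈ 4.85

From dP/dt = 0: 0.00151C* = 0.139, so C* = 92.1.
From dR/dt = 0: 1.45(1 - R*/1150) = 0.00539·92.1, giving R* = 1150·(1 - 0.342) = 756.
From dC/dt = 0: 0.000561·756 - 0.354 = 0.0145P*, so P* = 0.0704/0.0145 = 4.85.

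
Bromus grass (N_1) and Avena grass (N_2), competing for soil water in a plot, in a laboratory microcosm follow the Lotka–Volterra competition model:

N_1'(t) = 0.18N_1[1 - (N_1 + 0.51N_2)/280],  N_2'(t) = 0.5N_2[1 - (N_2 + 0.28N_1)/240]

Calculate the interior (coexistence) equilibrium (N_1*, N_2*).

N_1* ≈ 184, N_2* ≈ 189

Setting both brackets to zero gives the nullclines N_1 + 0.51N_2 = 280 and 0.28N_1 + N_2 = 240.
Substituting N_2 = 240 - 0.28N_1 into the first: N_1(1 - 0.51·0.28) = 280 - 0.51·240.
So N_1* = 158/0.857 = 184, and then N_2* = 240 - 0.28·184 = 189.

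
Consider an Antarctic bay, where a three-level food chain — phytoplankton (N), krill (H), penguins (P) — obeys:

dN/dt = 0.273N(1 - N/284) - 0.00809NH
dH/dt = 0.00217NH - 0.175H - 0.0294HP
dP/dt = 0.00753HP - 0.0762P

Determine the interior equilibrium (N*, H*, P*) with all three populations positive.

N* ≈ 199, H* ≈ 10.1, P* ≈ 8.72

From dP/dt = 0: 0.00753H* = 0.0762, so H* = 10.1.
From dN/dt = 0: 0.273(1 - N*/284) = 0.00809·10.1, giving N* = 284·(1 - 0.3) = 199.
From dH/dt = 0: 0.00217·199 - 0.175 = 0.0294P*, so P* = 0.256/0.0294 = 8.72.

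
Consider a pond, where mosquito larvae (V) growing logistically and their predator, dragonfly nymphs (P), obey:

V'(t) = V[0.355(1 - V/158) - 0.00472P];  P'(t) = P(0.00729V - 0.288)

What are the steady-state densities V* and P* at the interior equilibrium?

V* ≈ 39.5, P* ≈ 56.4

From dP/dt = 0 with P > 0: 0.00729V* = 0.288, so V* = 39.5.
Substitute into dV/dt = 0: 0.355(1 - 39.5/158) = 0.00472P*.
The bracket is 0.75, giving P* = 0.266/0.00472 = 56.4.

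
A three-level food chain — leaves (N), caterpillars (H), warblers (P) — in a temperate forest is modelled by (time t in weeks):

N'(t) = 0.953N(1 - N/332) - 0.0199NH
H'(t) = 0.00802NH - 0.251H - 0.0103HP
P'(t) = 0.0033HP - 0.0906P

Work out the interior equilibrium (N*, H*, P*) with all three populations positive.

From dP/dt = 0: 0.0033H* = 0.0906, so H* = 27.5.
From dN/dt = 0: 0.953(1 - N*/332) = 0.0199·27.5, giving N* = 332·(1 - 0.573) = 142.
From dH/dt = 0: 0.00802·142 - 0.251 = 0.0103P*, so P* = 0.885/0.0103 = 85.9.

N* ≈ 142, H* ≈ 27.5, P* ≈ 85.9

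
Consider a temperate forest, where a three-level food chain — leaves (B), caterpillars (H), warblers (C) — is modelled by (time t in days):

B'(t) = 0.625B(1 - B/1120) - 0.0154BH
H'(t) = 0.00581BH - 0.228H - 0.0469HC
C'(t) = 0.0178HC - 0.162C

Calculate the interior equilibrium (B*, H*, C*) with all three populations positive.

From dC/dt = 0: 0.0178H* = 0.162, so H* = 9.1.
From dB/dt = 0: 0.625(1 - B*/1120) = 0.0154·9.1, giving B* = 1120·(1 - 0.224) = 869.
From dH/dt = 0: 0.00581·869 - 0.228 = 0.0469C*, so C* = 4.82/0.0469 = 103.

B* ≈ 869, H* ≈ 9.1, C* ≈ 103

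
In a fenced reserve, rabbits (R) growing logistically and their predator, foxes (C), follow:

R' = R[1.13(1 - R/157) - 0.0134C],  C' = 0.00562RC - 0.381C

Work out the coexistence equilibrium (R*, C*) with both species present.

From dC/dt = 0 with C > 0: 0.00562R* = 0.381, so R* = 67.8.
Substitute into dR/dt = 0: 1.13(1 - 67.8/157) = 0.0134C*.
The bracket is 0.568, giving C* = 0.642/0.0134 = 47.9.

R* ≈ 67.8, C* ≈ 47.9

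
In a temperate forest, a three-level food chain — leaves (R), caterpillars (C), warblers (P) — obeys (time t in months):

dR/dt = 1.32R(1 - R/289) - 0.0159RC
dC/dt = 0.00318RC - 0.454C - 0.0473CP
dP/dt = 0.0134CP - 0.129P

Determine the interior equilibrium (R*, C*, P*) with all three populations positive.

R* ≈ 255, C* ≈ 9.63, P* ≈ 7.58

From dP/dt = 0: 0.0134C* = 0.129, so C* = 9.63.
From dR/dt = 0: 1.32(1 - R*/289) = 0.0159·9.63, giving R* = 289·(1 - 0.116) = 255.
From dC/dt = 0: 0.00318·255 - 0.454 = 0.0473P*, so P* = 0.358/0.0473 = 7.58.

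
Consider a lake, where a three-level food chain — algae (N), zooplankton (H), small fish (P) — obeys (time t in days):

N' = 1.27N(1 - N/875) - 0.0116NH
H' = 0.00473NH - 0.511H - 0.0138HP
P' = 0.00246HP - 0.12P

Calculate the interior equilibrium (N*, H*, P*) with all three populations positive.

N* ≈ 485, H* ≈ 48.8, P* ≈ 129

From dP/dt = 0: 0.00246H* = 0.12, so H* = 48.8.
From dN/dt = 0: 1.27(1 - N*/875) = 0.0116·48.8, giving N* = 875·(1 - 0.446) = 485.
From dH/dt = 0: 0.00473·485 - 0.511 = 0.0138P*, so P* = 1.78/0.0138 = 129.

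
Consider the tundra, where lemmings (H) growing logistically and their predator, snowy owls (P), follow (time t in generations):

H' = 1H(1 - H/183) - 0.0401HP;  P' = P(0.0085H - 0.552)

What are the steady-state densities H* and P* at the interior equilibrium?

H* ≈ 64.9, P* ≈ 16.1

From dP/dt = 0 with P > 0: 0.0085H* = 0.552, so H* = 64.9.
Substitute into dH/dt = 0: 1(1 - 64.9/183) = 0.0401P*.
The bracket is 0.645, giving P* = 0.645/0.0401 = 16.1.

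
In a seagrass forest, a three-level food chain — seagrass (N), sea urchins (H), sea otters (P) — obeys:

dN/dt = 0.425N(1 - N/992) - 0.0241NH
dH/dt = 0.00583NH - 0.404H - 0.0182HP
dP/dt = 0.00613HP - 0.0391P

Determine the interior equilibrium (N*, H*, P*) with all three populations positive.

From dP/dt = 0: 0.00613H* = 0.0391, so H* = 6.38.
From dN/dt = 0: 0.425(1 - N*/992) = 0.0241·6.38, giving N* = 992·(1 - 0.362) = 633.
From dH/dt = 0: 0.00583·633 - 0.404 = 0.0182P*, so P* = 3.29/0.0182 = 181.

N* ≈ 633, H* ≈ 6.38, P* ≈ 181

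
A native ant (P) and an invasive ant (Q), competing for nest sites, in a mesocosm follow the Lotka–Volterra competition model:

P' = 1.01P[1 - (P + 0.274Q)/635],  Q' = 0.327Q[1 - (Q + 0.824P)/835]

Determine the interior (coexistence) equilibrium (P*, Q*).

P* ≈ 525, Q* ≈ 403

Setting both brackets to zero gives the nullclines P + 0.274Q = 635 and 0.824P + Q = 835.
Substituting Q = 835 - 0.824P into the first: P(1 - 0.274·0.824) = 635 - 0.274·835.
So P* = 406/0.774 = 525, and then Q* = 835 - 0.824·525 = 403.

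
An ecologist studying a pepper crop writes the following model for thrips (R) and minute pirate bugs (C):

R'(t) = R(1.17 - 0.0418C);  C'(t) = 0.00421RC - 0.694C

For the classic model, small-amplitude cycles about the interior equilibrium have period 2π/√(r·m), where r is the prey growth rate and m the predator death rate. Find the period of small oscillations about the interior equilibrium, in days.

Here r = 1.17 and m = 0.694, so r·m = 0.812.
ω = √0.812 = 0.901 per day, hence T = 2π/ω ≈ 6.97 days.

T ≈ 6.97 days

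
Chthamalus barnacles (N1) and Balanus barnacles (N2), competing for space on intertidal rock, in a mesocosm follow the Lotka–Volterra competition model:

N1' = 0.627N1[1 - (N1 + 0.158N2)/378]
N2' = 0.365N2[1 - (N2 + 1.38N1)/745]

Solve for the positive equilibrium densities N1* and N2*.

N1* ≈ 333, N2* ≈ 286

Setting both brackets to zero gives the nullclines N1 + 0.158N2 = 378 and 1.38N1 + N2 = 745.
Substituting N2 = 745 - 1.38N1 into the first: N1(1 - 0.158·1.38) = 378 - 0.158·745.
So N1* = 260/0.782 = 333, and then N2* = 745 - 1.38·333 = 286.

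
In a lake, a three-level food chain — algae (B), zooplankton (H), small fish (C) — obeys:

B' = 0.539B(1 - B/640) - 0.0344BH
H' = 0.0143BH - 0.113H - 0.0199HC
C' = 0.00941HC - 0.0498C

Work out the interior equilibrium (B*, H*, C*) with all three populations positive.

From dC/dt = 0: 0.00941H* = 0.0498, so H* = 5.29.
From dB/dt = 0: 0.539(1 - B*/640) = 0.0344·5.29, giving B* = 640·(1 - 0.338) = 424.
From dH/dt = 0: 0.0143·424 - 0.113 = 0.0199C*, so C* = 5.95/0.0199 = 299.

B* ≈ 424, H* ≈ 5.29, C* ≈ 299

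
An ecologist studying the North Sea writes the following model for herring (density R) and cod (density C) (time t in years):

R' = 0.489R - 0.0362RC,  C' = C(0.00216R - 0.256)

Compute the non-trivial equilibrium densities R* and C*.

R* ≈ 119, C* ≈ 13.5

Set dC/dt = 0 with C > 0: 0.00216R - 0.256 = 0, so R* = 0.256/0.00216 = 119.
Set dR/dt = 0 with R > 0: 0.489 - 0.0362C = 0, so C* = 0.489/0.0362 = 13.5.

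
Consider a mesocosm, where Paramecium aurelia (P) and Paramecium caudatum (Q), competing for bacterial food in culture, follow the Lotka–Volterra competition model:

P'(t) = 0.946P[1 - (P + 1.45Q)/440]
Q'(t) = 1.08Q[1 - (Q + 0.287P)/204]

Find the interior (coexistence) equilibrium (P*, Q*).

Setting both brackets to zero gives the nullclines P + 1.45Q = 440 and 0.287P + Q = 204.
Substituting Q = 204 - 0.287P into the first: P(1 - 1.45·0.287) = 440 - 1.45·204.
So P* = 144/0.584 = 247, and then Q* = 204 - 0.287·247 = 133.

P* ≈ 247, Q* ≈ 133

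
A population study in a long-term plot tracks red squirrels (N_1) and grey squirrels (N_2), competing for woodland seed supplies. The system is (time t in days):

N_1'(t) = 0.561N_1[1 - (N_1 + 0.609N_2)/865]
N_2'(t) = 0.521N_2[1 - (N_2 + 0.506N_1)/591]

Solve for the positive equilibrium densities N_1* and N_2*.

N_1* ≈ 730, N_2* ≈ 222

Setting both brackets to zero gives the nullclines N_1 + 0.609N_2 = 865 and 0.506N_1 + N_2 = 591.
Substituting N_2 = 591 - 0.506N_1 into the first: N_1(1 - 0.609·0.506) = 865 - 0.609·591.
So N_1* = 505/0.692 = 730, and then N_2* = 591 - 0.506·730 = 222.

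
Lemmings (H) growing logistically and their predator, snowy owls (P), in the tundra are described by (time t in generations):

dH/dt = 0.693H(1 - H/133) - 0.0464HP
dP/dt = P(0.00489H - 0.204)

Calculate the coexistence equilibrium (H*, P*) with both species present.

H* ≈ 41.7, P* ≈ 10.3

From dP/dt = 0 with P > 0: 0.00489H* = 0.204, so H* = 41.7.
Substitute into dH/dt = 0: 0.693(1 - 41.7/133) = 0.0464P*.
The bracket is 0.686, giving P* = 0.476/0.0464 = 10.3.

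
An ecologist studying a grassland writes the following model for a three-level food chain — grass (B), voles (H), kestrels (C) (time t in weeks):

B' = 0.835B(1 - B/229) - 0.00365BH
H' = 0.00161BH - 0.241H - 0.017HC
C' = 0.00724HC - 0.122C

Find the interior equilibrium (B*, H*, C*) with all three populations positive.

From dC/dt = 0: 0.00724H* = 0.122, so H* = 16.9.
From dB/dt = 0: 0.835(1 - B*/229) = 0.00365·16.9, giving B* = 229·(1 - 0.0737) = 212.
From dH/dt = 0: 0.00161·212 - 0.241 = 0.017C*, so C* = 0.101/0.017 = 5.91.

B* ≈ 212, H* ≈ 16.9, C* ≈ 5.91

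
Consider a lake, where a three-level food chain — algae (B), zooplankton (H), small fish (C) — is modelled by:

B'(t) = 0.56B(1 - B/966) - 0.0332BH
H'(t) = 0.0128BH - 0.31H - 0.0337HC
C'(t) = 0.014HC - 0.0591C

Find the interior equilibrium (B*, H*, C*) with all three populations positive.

B* ≈ 724, H* ≈ 4.22, C* ≈ 266

From dC/dt = 0: 0.014H* = 0.0591, so H* = 4.22.
From dB/dt = 0: 0.56(1 - B*/966) = 0.0332·4.22, giving B* = 966·(1 - 0.25) = 724.
From dH/dt = 0: 0.0128·724 - 0.31 = 0.0337C*, so C* = 8.96/0.0337 = 266.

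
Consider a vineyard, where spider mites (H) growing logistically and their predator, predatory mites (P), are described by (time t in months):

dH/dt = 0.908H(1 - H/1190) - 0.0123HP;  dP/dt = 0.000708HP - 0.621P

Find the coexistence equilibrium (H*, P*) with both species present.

From dP/dt = 0 with P > 0: 0.000708H* = 0.621, so H* = 877.
Substitute into dH/dt = 0: 0.908(1 - 877/1190) = 0.0123P*.
The bracket is 0.263, giving P* = 0.239/0.0123 = 19.4.

H* ≈ 877, P* ≈ 19.4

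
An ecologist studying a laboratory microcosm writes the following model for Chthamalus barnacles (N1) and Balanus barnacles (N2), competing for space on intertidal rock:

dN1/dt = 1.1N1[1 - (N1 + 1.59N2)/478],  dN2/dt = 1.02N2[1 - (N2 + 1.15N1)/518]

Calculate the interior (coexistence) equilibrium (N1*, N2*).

Setting both brackets to zero gives the nullclines N1 + 1.59N2 = 478 and 1.15N1 + N2 = 518.
Substituting N2 = 518 - 1.15N1 into the first: N1(1 - 1.59·1.15) = 478 - 1.59·518.
So N1* = -346/-0.829 = 417, and then N2* = 518 - 1.15·417 = 38.3.

N1* ≈ 417, N2* ≈ 38.3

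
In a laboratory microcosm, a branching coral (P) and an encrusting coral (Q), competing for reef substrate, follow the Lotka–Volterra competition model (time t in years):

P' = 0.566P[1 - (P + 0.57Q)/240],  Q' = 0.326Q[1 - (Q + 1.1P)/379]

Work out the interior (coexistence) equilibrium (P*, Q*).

Setting both brackets to zero gives the nullclines P + 0.57Q = 240 and 1.1P + Q = 379.
Substituting Q = 379 - 1.1P into the first: P(1 - 0.57·1.1) = 240 - 0.57·379.
So P* = 24/0.373 = 64.3, and then Q* = 379 - 1.1·64.3 = 308.

P* ≈ 64.3, Q* ≈ 308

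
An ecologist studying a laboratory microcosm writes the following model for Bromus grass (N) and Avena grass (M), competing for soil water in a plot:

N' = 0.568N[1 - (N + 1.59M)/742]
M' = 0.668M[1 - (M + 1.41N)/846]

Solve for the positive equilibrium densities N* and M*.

N* ≈ 486, M* ≈ 161

Setting both brackets to zero gives the nullclines N + 1.59M = 742 and 1.41N + M = 846.
Substituting M = 846 - 1.41N into the first: N(1 - 1.59·1.41) = 742 - 1.59·846.
So N* = -603/-1.24 = 486, and then M* = 846 - 1.41·486 = 161.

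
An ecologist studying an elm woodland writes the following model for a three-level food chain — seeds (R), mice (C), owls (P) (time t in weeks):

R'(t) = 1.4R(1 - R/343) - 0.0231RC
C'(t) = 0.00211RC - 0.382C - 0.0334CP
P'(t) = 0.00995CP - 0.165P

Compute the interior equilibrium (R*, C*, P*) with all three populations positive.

R* ≈ 249, C* ≈ 16.6, P* ≈ 4.3

From dP/dt = 0: 0.00995C* = 0.165, so C* = 16.6.
From dR/dt = 0: 1.4(1 - R*/343) = 0.0231·16.6, giving R* = 343·(1 - 0.274) = 249.
From dC/dt = 0: 0.00211·249 - 0.382 = 0.0334P*, so P* = 0.144/0.0334 = 4.3.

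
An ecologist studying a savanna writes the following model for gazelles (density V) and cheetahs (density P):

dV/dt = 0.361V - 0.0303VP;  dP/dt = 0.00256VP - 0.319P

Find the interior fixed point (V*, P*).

V* ≈ 125, P* ≈ 11.9

Set dP/dt = 0 with P > 0: 0.00256V - 0.319 = 0, so V* = 0.319/0.00256 = 125.
Set dV/dt = 0 with V > 0: 0.361 - 0.0303P = 0, so P* = 0.361/0.0303 = 11.9.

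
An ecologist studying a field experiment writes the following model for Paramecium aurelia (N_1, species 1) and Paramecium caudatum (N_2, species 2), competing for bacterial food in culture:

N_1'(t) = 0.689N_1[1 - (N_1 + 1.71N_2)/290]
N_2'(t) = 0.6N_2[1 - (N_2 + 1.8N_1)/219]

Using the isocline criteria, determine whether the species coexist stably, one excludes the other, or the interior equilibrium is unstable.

unstable coexistence (outcome depends on initial conditions)

Compare the nullcline intercepts: K1/α12 = 290/1.71 = 170 < K2 = 219; K2/α21 = 219/1.8 = 122 < K1 = 290.
Since both are reversed, neither can invade when rare; the interior point is a saddle.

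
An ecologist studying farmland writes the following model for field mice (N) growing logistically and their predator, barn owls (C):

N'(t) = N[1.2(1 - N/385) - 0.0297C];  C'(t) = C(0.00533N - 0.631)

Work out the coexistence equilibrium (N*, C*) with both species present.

From dC/dt = 0 with C > 0: 0.00533N* = 0.631, so N* = 118.
Substitute into dN/dt = 0: 1.2(1 - 118/385) = 0.0297C*.
The bracket is 0.693, giving C* = 0.831/0.0297 = 28.

N* ≈ 118, C* ≈ 28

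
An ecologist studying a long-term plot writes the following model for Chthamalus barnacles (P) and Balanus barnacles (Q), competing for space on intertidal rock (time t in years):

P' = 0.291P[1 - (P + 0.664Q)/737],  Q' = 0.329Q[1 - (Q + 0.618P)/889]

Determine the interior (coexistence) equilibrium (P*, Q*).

Setting both brackets to zero gives the nullclines P + 0.664Q = 737 and 0.618P + Q = 889.
Substituting Q = 889 - 0.618P into the first: P(1 - 0.664·0.618) = 737 - 0.664·889.
So P* = 147/0.59 = 249, and then Q* = 889 - 0.618·249 = 735.

P* ≈ 249, Q* ≈ 735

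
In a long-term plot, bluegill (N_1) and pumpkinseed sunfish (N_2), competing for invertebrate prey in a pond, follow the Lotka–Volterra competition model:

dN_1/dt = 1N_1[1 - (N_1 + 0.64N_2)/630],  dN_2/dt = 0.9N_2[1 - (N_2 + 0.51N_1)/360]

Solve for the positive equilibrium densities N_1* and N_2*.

Setting both brackets to zero gives the nullclines N_1 + 0.64N_2 = 630 and 0.51N_1 + N_2 = 360.
Substituting N_2 = 360 - 0.51N_1 into the first: N_1(1 - 0.64·0.51) = 630 - 0.64·360.
So N_1* = 400/0.674 = 593, and then N_2* = 360 - 0.51·593 = 57.5.

N_1* ≈ 593, N_2* ≈ 57.5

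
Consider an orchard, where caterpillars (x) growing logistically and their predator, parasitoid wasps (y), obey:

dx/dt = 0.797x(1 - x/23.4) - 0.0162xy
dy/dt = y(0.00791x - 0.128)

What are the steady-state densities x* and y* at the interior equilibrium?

x* ≈ 16.2, y* ≈ 15.2

From dy/dt = 0 with y > 0: 0.00791x* = 0.128, so x* = 16.2.
Substitute into dx/dt = 0: 0.797(1 - 16.2/23.4) = 0.0162y*.
The bracket is 0.308, giving y* = 0.246/0.0162 = 15.2.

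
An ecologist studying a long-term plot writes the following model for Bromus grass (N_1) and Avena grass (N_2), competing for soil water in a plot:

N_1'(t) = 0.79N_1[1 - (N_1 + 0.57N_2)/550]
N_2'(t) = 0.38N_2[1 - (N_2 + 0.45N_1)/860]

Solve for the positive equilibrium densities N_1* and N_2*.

N_1* ≈ 80.4, N_2* ≈ 824

Setting both brackets to zero gives the nullclines N_1 + 0.57N_2 = 550 and 0.45N_1 + N_2 = 860.
Substituting N_2 = 860 - 0.45N_1 into the first: N_1(1 - 0.57·0.45) = 550 - 0.57·860.
So N_1* = 59.8/0.744 = 80.4, and then N_2* = 860 - 0.45·80.4 = 824.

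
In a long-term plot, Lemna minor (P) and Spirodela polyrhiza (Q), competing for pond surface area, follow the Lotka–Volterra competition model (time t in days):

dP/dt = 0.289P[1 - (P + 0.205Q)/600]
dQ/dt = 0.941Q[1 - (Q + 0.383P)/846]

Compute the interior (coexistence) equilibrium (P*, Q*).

Setting both brackets to zero gives the nullclines P + 0.205Q = 600 and 0.383P + Q = 846.
Substituting Q = 846 - 0.383P into the first: P(1 - 0.205·0.383) = 600 - 0.205·846.
So P* = 427/0.921 = 463, and then Q* = 846 - 0.383·463 = 669.

P* ≈ 463, Q* ≈ 669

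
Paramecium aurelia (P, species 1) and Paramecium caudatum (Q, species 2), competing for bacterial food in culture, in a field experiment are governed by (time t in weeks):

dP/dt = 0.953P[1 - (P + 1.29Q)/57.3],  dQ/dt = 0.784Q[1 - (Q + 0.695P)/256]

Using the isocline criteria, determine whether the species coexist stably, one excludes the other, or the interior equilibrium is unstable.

Compare the nullcline intercepts: K1/α12 = 57.3/1.29 = 44.4 < K2 = 256; K2/α21 = 256/0.695 = 368 > K1 = 57.3.
Since the inequalities point opposite ways, species 2 can invade but species 1 cannot.

species 2 excludes species 1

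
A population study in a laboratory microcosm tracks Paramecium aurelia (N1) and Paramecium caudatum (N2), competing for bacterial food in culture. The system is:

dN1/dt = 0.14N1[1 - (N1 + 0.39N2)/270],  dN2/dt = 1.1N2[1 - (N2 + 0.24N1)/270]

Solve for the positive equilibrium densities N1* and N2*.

Setting both brackets to zero gives the nullclines N1 + 0.39N2 = 270 and 0.24N1 + N2 = 270.
Substituting N2 = 270 - 0.24N1 into the first: N1(1 - 0.39·0.24) = 270 - 0.39·270.
So N1* = 165/0.906 = 182, and then N2* = 270 - 0.24·182 = 226.

N1* ≈ 182, N2* ≈ 226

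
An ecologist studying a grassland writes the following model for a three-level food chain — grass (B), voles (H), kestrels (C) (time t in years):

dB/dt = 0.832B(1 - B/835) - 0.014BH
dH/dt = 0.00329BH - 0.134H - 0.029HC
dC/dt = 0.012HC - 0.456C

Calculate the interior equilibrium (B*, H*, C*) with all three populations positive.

From dC/dt = 0: 0.012H* = 0.456, so H* = 38.
From dB/dt = 0: 0.832(1 - B*/835) = 0.014·38, giving B* = 835·(1 - 0.639) = 301.
From dH/dt = 0: 0.00329·301 - 0.134 = 0.029C*, so C* = 0.857/0.029 = 29.5.

B* ≈ 301, H* ≈ 38, C* ≈ 29.5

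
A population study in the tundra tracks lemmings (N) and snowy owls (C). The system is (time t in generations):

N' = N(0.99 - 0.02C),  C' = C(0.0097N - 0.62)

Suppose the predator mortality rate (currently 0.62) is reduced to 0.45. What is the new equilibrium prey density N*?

N* ≈ 46.4

At the interior fixed point, setting dC/dt = 0 with C > 0 fixes N* = (predator death rate)/(NC coefficient) — independent of the other coefficients.
With the change, N* = 0.45/0.0097 = 46.4; it falls from 63.9.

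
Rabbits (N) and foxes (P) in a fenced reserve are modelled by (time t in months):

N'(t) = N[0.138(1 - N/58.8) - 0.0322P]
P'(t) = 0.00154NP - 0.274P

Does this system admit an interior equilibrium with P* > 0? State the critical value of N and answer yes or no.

The predator equation gives dP/dt > 0 only when N > 0.274/0.00154 = 178.
Without the predator, N → K = 58.8. Since 58.8 < 178, the predator cannot invade.

Threshold N = 178; K < 178, so no, the predator goes extinct.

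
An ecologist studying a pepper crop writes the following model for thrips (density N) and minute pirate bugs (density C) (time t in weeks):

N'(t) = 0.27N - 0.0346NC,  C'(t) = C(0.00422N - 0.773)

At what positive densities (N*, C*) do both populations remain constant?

N* ≈ 183, C* ≈ 7.8

Set dC/dt = 0 with C > 0: 0.00422N - 0.773 = 0, so N* = 0.773/0.00422 = 183.
Set dN/dt = 0 with N > 0: 0.27 - 0.0346C = 0, so C* = 0.27/0.0346 = 7.8.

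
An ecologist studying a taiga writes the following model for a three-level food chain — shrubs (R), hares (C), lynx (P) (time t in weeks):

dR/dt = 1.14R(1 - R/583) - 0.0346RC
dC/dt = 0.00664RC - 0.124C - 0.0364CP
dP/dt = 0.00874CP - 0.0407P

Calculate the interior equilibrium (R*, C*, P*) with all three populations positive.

R* ≈ 501, C* ≈ 4.66, P* ≈ 87.9

From dP/dt = 0: 0.00874C* = 0.0407, so C* = 4.66.
From dR/dt = 0: 1.14(1 - R*/583) = 0.0346·4.66, giving R* = 583·(1 - 0.141) = 501.
From dC/dt = 0: 0.00664·501 - 0.124 = 0.0364P*, so P* = 3.2/0.0364 = 87.9.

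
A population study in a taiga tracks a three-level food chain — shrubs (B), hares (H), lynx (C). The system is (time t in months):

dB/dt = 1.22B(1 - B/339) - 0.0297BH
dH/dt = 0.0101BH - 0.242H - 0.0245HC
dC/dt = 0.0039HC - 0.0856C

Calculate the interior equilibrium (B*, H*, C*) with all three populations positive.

From dC/dt = 0: 0.0039H* = 0.0856, so H* = 21.9.
From dB/dt = 0: 1.22(1 - B*/339) = 0.0297·21.9, giving B* = 339·(1 - 0.534) = 158.
From dH/dt = 0: 0.0101·158 - 0.242 = 0.0245C*, so C* = 1.35/0.0245 = 55.2.

B* ≈ 158, H* ≈ 21.9, C* ≈ 55.2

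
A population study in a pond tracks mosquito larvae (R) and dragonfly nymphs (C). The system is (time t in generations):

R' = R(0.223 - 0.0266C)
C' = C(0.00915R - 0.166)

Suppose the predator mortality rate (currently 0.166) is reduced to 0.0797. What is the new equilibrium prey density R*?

R* ≈ 8.71

At the interior fixed point, setting dC/dt = 0 with C > 0 fixes R* = (predator death rate)/(RC coefficient) — independent of the other coefficients.
With the change, R* = 0.0797/0.00915 = 8.71; it falls from 18.1.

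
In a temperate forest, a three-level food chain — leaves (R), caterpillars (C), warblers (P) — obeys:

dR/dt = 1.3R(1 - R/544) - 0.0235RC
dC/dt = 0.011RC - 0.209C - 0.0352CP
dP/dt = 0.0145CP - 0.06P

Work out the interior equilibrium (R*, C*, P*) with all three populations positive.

From dP/dt = 0: 0.0145C* = 0.06, so C* = 4.14.
From dR/dt = 0: 1.3(1 - R*/544) = 0.0235·4.14, giving R* = 544·(1 - 0.0748) = 503.
From dC/dt = 0: 0.011·503 - 0.209 = 0.0352P*, so P* = 5.33/0.0352 = 151.

R* ≈ 503, C* ≈ 4.14, P* ≈ 151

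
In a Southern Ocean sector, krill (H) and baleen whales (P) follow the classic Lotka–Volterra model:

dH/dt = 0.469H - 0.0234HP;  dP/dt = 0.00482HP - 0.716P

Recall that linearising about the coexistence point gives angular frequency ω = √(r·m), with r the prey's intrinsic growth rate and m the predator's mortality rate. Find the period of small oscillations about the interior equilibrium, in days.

Here r = 0.469 and m = 0.716, so r·m = 0.336.
ω = √0.336 = 0.579 per day, hence T = 2π/ω ≈ 10.8 days.

T ≈ 10.8 days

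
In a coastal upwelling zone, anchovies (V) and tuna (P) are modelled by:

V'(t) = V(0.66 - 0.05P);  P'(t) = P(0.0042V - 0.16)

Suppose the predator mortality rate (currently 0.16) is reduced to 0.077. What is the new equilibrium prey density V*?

At the interior fixed point, setting dP/dt = 0 with P > 0 fixes V* = (predator death rate)/(VP coefficient) — independent of the other coefficients.
With the change, V* = 0.077/0.0042 = 18.3; it falls from 38.1.

V* ≈ 18.3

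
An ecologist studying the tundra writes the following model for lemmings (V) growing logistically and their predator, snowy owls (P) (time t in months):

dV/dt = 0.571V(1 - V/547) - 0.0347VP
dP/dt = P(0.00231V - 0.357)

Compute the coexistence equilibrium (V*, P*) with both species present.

From dP/dt = 0 with P > 0: 0.00231V* = 0.357, so V* = 155.
Substitute into dV/dt = 0: 0.571(1 - 155/547) = 0.0347P*.
The bracket is 0.717, giving P* = 0.41/0.0347 = 11.8.

V* ≈ 155, P* ≈ 11.8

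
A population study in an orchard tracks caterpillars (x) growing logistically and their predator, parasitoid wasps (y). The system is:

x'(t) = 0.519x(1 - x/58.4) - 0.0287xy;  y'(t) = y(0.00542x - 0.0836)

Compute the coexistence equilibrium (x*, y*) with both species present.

x* ≈ 15.4, y* ≈ 13.3

From dy/dt = 0 with y > 0: 0.00542x* = 0.0836, so x* = 15.4.
Substitute into dx/dt = 0: 0.519(1 - 15.4/58.4) = 0.0287y*.
The bracket is 0.736, giving y* = 0.382/0.0287 = 13.3.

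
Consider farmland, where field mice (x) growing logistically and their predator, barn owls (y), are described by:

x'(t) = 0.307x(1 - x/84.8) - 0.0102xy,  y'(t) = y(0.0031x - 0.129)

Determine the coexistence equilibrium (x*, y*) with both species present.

From dy/dt = 0 with y > 0: 0.0031x* = 0.129, so x* = 41.6.
Substitute into dx/dt = 0: 0.307(1 - 41.6/84.8) = 0.0102y*.
The bracket is 0.509, giving y* = 0.156/0.0102 = 15.3.

x* ≈ 41.6, y* ≈ 15.3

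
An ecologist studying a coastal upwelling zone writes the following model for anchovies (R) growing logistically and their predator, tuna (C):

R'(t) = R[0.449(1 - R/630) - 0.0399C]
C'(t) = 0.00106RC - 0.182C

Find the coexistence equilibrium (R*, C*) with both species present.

From dC/dt = 0 with C > 0: 0.00106R* = 0.182, so R* = 172.
Substitute into dR/dt = 0: 0.449(1 - 172/630) = 0.0399C*.
The bracket is 0.727, giving C* = 0.327/0.0399 = 8.19.

R* ≈ 172, C* ≈ 8.19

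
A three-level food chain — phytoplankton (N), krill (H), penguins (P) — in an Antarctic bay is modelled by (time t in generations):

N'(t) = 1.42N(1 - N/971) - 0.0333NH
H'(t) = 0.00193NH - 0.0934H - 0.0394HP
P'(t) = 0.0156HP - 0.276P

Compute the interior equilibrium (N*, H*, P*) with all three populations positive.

N* ≈ 568, H* ≈ 17.7, P* ≈ 25.5

From dP/dt = 0: 0.0156H* = 0.276, so H* = 17.7.
From dN/dt = 0: 1.42(1 - N*/971) = 0.0333·17.7, giving N* = 971·(1 - 0.415) = 568.
From dH/dt = 0: 0.00193·568 - 0.0934 = 0.0394P*, so P* = 1/0.0394 = 25.5.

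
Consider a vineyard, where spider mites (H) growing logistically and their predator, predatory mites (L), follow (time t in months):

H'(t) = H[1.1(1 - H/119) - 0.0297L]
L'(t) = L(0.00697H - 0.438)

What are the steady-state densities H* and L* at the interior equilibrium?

H* ≈ 62.8, L* ≈ 17.5

From dL/dt = 0 with L > 0: 0.00697H* = 0.438, so H* = 62.8.
Substitute into dH/dt = 0: 1.1(1 - 62.8/119) = 0.0297L*.
The bracket is 0.472, giving L* = 0.519/0.0297 = 17.5.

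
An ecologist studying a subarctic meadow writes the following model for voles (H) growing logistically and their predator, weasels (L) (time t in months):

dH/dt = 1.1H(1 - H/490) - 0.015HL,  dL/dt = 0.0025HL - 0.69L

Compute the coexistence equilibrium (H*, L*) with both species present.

From dL/dt = 0 with L > 0: 0.0025H* = 0.69, so H* = 276.
Substitute into dH/dt = 0: 1.1(1 - 276/490) = 0.015L*.
The bracket is 0.437, giving L* = 0.48/0.015 = 32.

H* ≈ 276, L* ≈ 32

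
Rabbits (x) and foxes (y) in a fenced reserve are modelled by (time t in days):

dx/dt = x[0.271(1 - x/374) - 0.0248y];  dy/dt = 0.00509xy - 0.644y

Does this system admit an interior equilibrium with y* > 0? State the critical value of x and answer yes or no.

The predator equation gives dy/dt > 0 only when x > 0.644/0.00509 = 127.
Without the predator, x → K = 374. Since 374 > 127, the predator can invade and persist.

Threshold x = 127; K > 127, so yes, the predator persists.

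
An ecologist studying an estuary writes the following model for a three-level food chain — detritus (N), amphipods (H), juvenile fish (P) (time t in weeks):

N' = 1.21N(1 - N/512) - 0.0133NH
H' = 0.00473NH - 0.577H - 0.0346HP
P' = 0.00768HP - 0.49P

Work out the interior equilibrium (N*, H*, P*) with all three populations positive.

N* ≈ 153, H* ≈ 63.8, P* ≈ 4.23

From dP/dt = 0: 0.00768H* = 0.49, so H* = 63.8.
From dN/dt = 0: 1.21(1 - N*/512) = 0.0133·63.8, giving N* = 512·(1 - 0.701) = 153.
From dH/dt = 0: 0.00473·153 - 0.577 = 0.0346P*, so P* = 0.146/0.0346 = 4.23.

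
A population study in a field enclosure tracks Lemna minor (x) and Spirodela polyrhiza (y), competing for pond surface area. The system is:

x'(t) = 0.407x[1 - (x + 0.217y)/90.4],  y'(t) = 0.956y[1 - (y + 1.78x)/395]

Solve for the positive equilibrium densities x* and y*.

x* ≈ 7.63, y* ≈ 381

Setting both brackets to zero gives the nullclines x + 0.217y = 90.4 and 1.78x + y = 395.
Substituting y = 395 - 1.78x into the first: x(1 - 0.217·1.78) = 90.4 - 0.217·395.
So x* = 4.69/0.614 = 7.63, and then y* = 395 - 1.78·7.63 = 381.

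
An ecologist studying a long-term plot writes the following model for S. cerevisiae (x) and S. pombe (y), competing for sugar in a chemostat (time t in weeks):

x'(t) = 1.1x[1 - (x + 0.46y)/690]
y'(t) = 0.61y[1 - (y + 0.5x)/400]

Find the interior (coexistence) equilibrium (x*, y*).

x* ≈ 657, y* ≈ 71.4

Setting both brackets to zero gives the nullclines x + 0.46y = 690 and 0.5x + y = 400.
Substituting y = 400 - 0.5x into the first: x(1 - 0.46·0.5) = 690 - 0.46·400.
So x* = 506/0.77 = 657, and then y* = 400 - 0.5·657 = 71.4.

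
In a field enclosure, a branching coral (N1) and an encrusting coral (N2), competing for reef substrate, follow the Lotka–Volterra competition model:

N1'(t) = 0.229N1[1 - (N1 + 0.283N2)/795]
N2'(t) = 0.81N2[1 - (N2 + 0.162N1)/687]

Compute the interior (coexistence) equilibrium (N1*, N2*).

Setting both brackets to zero gives the nullclines N1 + 0.283N2 = 795 and 0.162N1 + N2 = 687.
Substituting N2 = 687 - 0.162N1 into the first: N1(1 - 0.283·0.162) = 795 - 0.283·687.
So N1* = 601/0.954 = 629, and then N2* = 687 - 0.162·629 = 585.

N1* ≈ 629, N2* ≈ 585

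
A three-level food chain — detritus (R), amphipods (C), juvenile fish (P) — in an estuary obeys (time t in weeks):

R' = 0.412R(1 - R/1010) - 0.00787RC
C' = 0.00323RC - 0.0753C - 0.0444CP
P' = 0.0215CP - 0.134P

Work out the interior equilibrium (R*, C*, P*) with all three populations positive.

From dP/dt = 0: 0.0215C* = 0.134, so C* = 6.23.
From dR/dt = 0: 0.412(1 - R*/1010) = 0.00787·6.23, giving R* = 1010·(1 - 0.119) = 890.
From dC/dt = 0: 0.00323·890 - 0.0753 = 0.0444P*, so P* = 2.8/0.0444 = 63.

R* ≈ 890, C* ≈ 6.23, P* ≈ 63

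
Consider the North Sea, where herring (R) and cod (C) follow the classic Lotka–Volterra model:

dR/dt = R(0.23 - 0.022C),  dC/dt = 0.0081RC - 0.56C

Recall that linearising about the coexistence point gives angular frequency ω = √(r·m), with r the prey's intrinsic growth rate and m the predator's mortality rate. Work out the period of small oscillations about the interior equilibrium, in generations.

T ≈ 17.5 generations

Here r = 0.23 and m = 0.56, so r·m = 0.129.
ω = √0.129 = 0.359 per generation, hence T = 2π/ω ≈ 17.5 generations.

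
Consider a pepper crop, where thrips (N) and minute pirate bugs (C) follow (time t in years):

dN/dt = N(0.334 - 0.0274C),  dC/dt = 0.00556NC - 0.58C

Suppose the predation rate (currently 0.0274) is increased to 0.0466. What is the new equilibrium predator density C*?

C* ≈ 7.17

At the interior fixed point, setting dN/dt = 0 with N > 0 fixes C* = (prey growth rate)/(NC coefficient) — independent of the other coefficients.
With the change, C* = 0.334/0.0466 = 7.17; it falls from 12.2.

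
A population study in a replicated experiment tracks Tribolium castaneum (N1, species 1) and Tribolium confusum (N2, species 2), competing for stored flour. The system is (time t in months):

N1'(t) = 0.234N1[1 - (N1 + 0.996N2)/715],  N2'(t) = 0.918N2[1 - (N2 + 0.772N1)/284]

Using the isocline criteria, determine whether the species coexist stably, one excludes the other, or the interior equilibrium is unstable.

Compare the nullcline intercepts: K1/α12 = 715/0.996 = 718 > K2 = 284; K2/α21 = 284/0.772 = 368 < K1 = 715.
Since the inequalities point opposite ways, species 1 can invade but species 2 cannot.

species 1 excludes species 2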